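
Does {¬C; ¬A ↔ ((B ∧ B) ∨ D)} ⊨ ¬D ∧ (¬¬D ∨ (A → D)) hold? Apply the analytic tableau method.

Initial set: {¬C; (¬A ↔ ((B ∧ B) ∨ D)); ¬(¬D ∧ (¬¬D ∨ (A → D)))}.
(¬A ↔ ((B ∧ B) ∨ D)): β-rule — branch into ¬A, ((B ∧ B) ∨ D)  //  ¬¬A, ¬((B ∧ B) ∨ D).
  branch 1 (add ¬A, ((B ∧ B) ∨ D)):
    ¬(¬D ∧ (¬¬D ∨ (A → D))): β-rule — branch into ¬¬D  //  ¬(¬¬D ∨ (A → D)).
      branch 1.1 (add ¬¬D):
        ((B ∧ B) ∨ D): β-rule — branch into (B ∧ B)  //  D.
          branch 1.1.1 (add (B ∧ B)):
            (B ∧ B): α-rule — add B, B.
            ○ open, literals {A=F, B=T, C=F, D=T}.
          branch 1.1.2 (add D):
            ○ open, literals {A=F, C=F, D=T}.
      branch 1.2 (add ¬(¬¬D ∨ (A → D))):
        ¬(¬¬D ∨ (A → D)): α-rule — add ¬¬¬D, ¬(A → D).
        ¬¬¬D: drop double negation, giving ¬D.
        ¬(A → D): α-rule — add A, ¬D.
        × closes — contains both A and ¬A.
  branch 2 (add ¬¬A, ¬((B ∧ B) ∨ D)):
    ¬((B ∧ B) ∨ D): α-rule — add ¬(B ∧ B), ¬D.
    ¬(¬D ∧ (¬¬D ∨ (A → D))): β-rule — branch into ¬¬D  //  ¬(¬¬D ∨ (A → D)).
      branch 2.1 (add ¬¬D):
        × closes — contains both D and ¬D.
      branch 2.2 (add ¬(¬¬D ∨ (A → D))):
        ¬(¬¬D ∨ (A → D)): α-rule — add ¬¬¬D, ¬(A → D).
        ¬¬¬D: drop double negation, giving ¬D.
        ¬(A → D): α-rule — add A, ¬D.
        ¬(B ∧ B): β-rule — branch into ¬B  //  ¬B.
          branch 2.2.1 (add ¬B):
            ○ open, literals {A=T, B=F, C=F, D=F}.
          branch 2.2.2 (add ¬B):
            ○ open, literals {A=T, B=F, C=F, D=F}.
2 branches closed, 4 open.
An open branch gives a countermodel: A=F, B=T, C=F, D=T (unmentioned atoms arbitrary); the premises hold there but the conclusion fails.

No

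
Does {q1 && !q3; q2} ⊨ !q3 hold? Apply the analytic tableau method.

Yes

Initial set: {(q1 && !q3); q2; !!q3}.
(q1 && !q3): α-rule — add q1, !q3.
× closes — contains both q3 and !q3.
All 1 branch closes.
Every branch closed, so the premises entail the conclusion.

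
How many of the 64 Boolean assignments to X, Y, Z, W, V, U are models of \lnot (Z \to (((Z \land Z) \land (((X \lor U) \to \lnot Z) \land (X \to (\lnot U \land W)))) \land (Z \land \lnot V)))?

Initial set: {T \lnot (Z \to (((Z \land Z) \land (((X \lor U) \to \lnot Z) \land (X \to (\lnot U \land W)))) \land (Z \land \lnot V)))}.
T \lnot (Z \to (((Z \land Z) \land (((X \lor U) \to \lnot Z) \land (X \to (\lnot U \land W)))) \land (Z \land \lnot V))): α-rule — add T Z, F (((Z \land Z) \land (((X \lor U) \to \lnot Z) \land (X \to (\lnot U \land W)))) \land (Z \land \lnot V)).
F (((Z \land Z) \land (((X \lor U) \to \lnot Z) \land (X \to (\lnot U \land W)))) \land (Z \land \lnot V)): β-rule — branch into F ((Z \land Z) \land (((X \lor U) \to \lnot Z) \land (X \to (\lnot U \land W))))  //  F (Z \land \lnot V).
  branch 1 (add F ((Z \land Z) \land (((X \lor U) \to \lnot Z) \land (X \to (\lnot U \land W))))):
    F ((Z \land Z) \land (((X \lor U) \to \lnot Z) \land (X \to (\lnot U \land W)))): β-rule — branch into F (Z \land Z)  //  F (((X \lor U) \to \lnot Z) \land (X \to (\lnot U \land W))).
      branch 1.1 (add F (Z \land Z)):
        F (Z \land Z): β-rule — branch into F Z  //  F Z.
          branch 1.1.1 (add F Z):
            × closes — contains both Z and \lnot Z.
          branch 1.1.2 (add F Z):
            × closes — contains both Z and \lnot Z.
      branch 1.2 (add F (((X \lor U) \to \lnot Z) \land (X \to (\lnot U \land W)))):
        F (((X \lor U) \to \lnot Z) \land (X \to (\lnot U \land W))): β-rule — branch into F ((X \lor U) \to \lnot Z)  //  F (X \to (\lnot U \land W)).
          branch 1.2.1 (add F ((X \lor U) \to \lnot Z)):
            F ((X \lor U) \to \lnot Z): α-rule — add T (X \lor U), F \lnot Z.
            T (X \lor U): β-rule — branch into T X  //  T U.
              branch 1.2.1.1 (add T X):
                ○ open, literals {X=true, Z=true}.
              branch 1.2.1.2 (add T U):
                ○ open, literals {U=true, Z=true}.
          branch 1.2.2 (add F (X \to (\lnot U \land W))):
            F (X \to (\lnot U \land W)): α-rule — add T X, F (\lnot U \land W).
            F (\lnot U \land W): β-rule — branch into F \lnot U  //  F W.
              branch 1.2.2.1 (add F \lnot U):
                ○ open, literals {U=true, X=true, Z=true}.
              branch 1.2.2.2 (add F W):
                ○ open, literals {W=false, X=true, Z=true}.
  branch 2 (add F (Z \land \lnot V)):
    F (Z \land \lnot V): β-rule — branch into F Z  //  F \lnot V.
      branch 2.1 (add F Z):
        × closes — contains both Z and \lnot Z.
      branch 2.2 (add F \lnot V):
        ○ open, literals {V=true, Z=true}.
3 branches closed, 5 open.
Each open branch fixes some atoms; the unmentioned ones are free. Counting distinct full assignments: branch {X=true, Z=true} (Y, W, V, U) contributes 16 new; branch {U=true, Z=true} (X, Y, W, V) contributes 8 new; branch {U=true, X=true, Z=true} (Y, W, V) contributes 0 new; branch {W=false, X=true, Z=true} (Y, V, U) contributes 0 new; branch {V=true, Z=true} (X, Y, W, U) contributes 4 new. Total: 28.

28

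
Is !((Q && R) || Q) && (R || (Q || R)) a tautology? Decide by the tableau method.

Assume the negation and expand:
Initial set: {!(!((Q && R) || Q) && (R || (Q || R)))}.
!(!((Q && R) || Q) && (R || (Q || R))): β-rule — branch into !!((Q && R) || Q)  //  !(R || (Q || R)).
  branch 1 (add !!((Q && R) || Q)):
    !!((Q && R) || Q): β-rule — branch into (Q && R)  //  Q.
      branch 1.1 (add (Q && R)):
        (Q && R): α-rule — add Q, R.
        ○ open, literals {Q=T, R=T}.
      branch 1.2 (add Q):
        ○ open, literals {Q=T}.
  branch 2 (add !(R || (Q || R))):
    !(R || (Q || R)): α-rule — add !R, !(Q || R).
    !(Q || R): α-rule — add !Q, !R.
    ○ open, literals {Q=F, R=F}.
0 branches closed, 3 open.
An open branch gives a countermodel: Q=T, R=T (unmentioned atoms arbitrary); under it the original formula is false.

Not valid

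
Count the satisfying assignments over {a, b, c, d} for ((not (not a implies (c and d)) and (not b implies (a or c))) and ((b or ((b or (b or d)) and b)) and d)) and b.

1

Initial set: {(((not (not a implies (c and d)) and (not b implies (a or c))) and ((b or ((b or (b or d)) and b)) and d)) and b)}.
(((not (not a implies (c and d)) and (not b implies (a or c))) and ((b or ((b or (b or d)) and b)) and d)) and b): α-rule — add ((not (not a implies (c and d)) and (not b implies (a or c))) and ((b or ((b or (b or d)) and b)) and d)), b.
((not (not a implies (c and d)) and (not b implies (a or c))) and ((b or ((b or (b or d)) and b)) and d)): α-rule — add (not (not a implies (c and d)) and (not b implies (a or c))), ((b or ((b or (b or d)) and b)) and d).
(not (not a implies (c and d)) and (not b implies (a or c))): α-rule — add not (not a implies (c and d)), (not b implies (a or c)).
((b or ((b or (b or d)) and b)) and d): α-rule — add (b or ((b or (b or d)) and b)), d.
not (not a implies (c and d)): α-rule — add not a, not (c and d).
(not b implies (a or c)): β-rule — branch into not not b  //  (a or c).
  branch 1 (add not not b):
    (b or ((b or (b or d)) and b)): β-rule — branch into b  //  ((b or (b or d)) and b).
      branch 1.1 (add b):
        not (c and d): β-rule — branch into not c  //  not d.
          branch 1.1.1 (add not c):
            ○ open, literals {a=0, b=1, c=0, d=1}.
          branch 1.1.2 (add not d):
            × closes — contains both d and not d.
      branch 1.2 (add ((b or (b or d)) and b)):
        ((b or (b or d)) and b): α-rule — add (b or (b or d)), b.
        not (c and d): β-rule — branch into not c  //  not d.
          branch 1.2.1 (add not c):
            (b or (b or d)): β-rule — branch into b  //  (b or d).
              branch 1.2.1.1 (add b):
                ○ open, literals {a=0, b=1, c=0, d=1}.
              branch 1.2.1.2 (add (b or d)):
                (b or d): β-rule — branch into b  //  d.
                  branch 1.2.1.2.1 (add b):
                    ○ open, literals {a=0, b=1, c=0, d=1}.
                  branch 1.2.1.2.2 (add d):
                    ○ open, literals {a=0, b=1, c=0, d=1}.
          branch 1.2.2 (add not d):
            × closes — contains both d and not d.
  branch 2 (add (a or c)):
    (b or ((b or (b or d)) and b)): β-rule — branch into b  //  ((b or (b or d)) and b).
      branch 2.1 (add b):
        not (c and d): β-rule — branch into not c  //  not d.
          branch 2.1.1 (add not c):
            (a or c): β-rule — branch into a  //  c.
              branch 2.1.1.1 (add a):
                × closes — contains both a and not a.
              branch 2.1.1.2 (add c):
                × closes — contains both c and not c.
          branch 2.1.2 (add not d):
            × closes — contains both d and not d.
      branch 2.2 (add ((b or (b or d)) and b)):
        ((b or (b or d)) and b): α-rule — add (b or (b or d)), b.
        not (c and d): β-rule — branch into not c  //  not d.
          branch 2.2.1 (add not c):
            (a or c): β-rule — branch into a  //  c.
              branch 2.2.1.1 (add a):
                × closes — contains both a and not a.
              branch 2.2.1.2 (add c):
                × closes — contains both c and not c.
          branch 2.2.2 (add not d):
            × closes — contains both d and not d.
8 branches closed, 4 open.
Each open branch fixes some atoms; the unmentioned ones are free. Counting distinct full assignments: branch {a=0, b=1, c=0, d=1} (none free) contributes 1 new; branch {a=0, b=1, c=0, d=1} (none free) contributes 0 new; branch {a=0, b=1, c=0, d=1} (none free) contributes 0 new; branch {a=0, b=1, c=0, d=1} (none free) contributes 0 new. Total: 1.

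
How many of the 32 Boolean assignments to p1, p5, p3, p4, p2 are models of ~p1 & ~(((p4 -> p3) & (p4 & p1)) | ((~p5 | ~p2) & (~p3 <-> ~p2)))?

Initial set: {T (~p1 & ~(((p4 -> p3) & (p4 & p1)) | ((~p5 | ~p2) & (~p3 <-> ~p2))))}.
T (~p1 & ~(((p4 -> p3) & (p4 & p1)) | ((~p5 | ~p2) & (~p3 <-> ~p2)))): α-rule — add T ~p1, T ~(((p4 -> p3) & (p4 & p1)) | ((~p5 | ~p2) & (~p3 <-> ~p2))).
T ~(((p4 -> p3) & (p4 & p1)) | ((~p5 | ~p2) & (~p3 <-> ~p2))): α-rule — add F ((p4 -> p3) & (p4 & p1)), F ((~p5 | ~p2) & (~p3 <-> ~p2)).
F ((p4 -> p3) & (p4 & p1)): β-rule — branch into F (p4 -> p3)  //  F (p4 & p1).
  branch 1 (add F (p4 -> p3)):
    F (p4 -> p3): α-rule — add T p4, F p3.
    F ((~p5 | ~p2) & (~p3 <-> ~p2)): β-rule — branch into F (~p5 | ~p2)  //  F (~p3 <-> ~p2).
      branch 1.1 (add F (~p5 | ~p2)):
        F (~p5 | ~p2): α-rule — add F ~p5, F ~p2.
        ○ open, literals {p1=F, p2=T, p3=F, p4=T, p5=T}.
      branch 1.2 (add F (~p3 <-> ~p2)):
        F (~p3 <-> ~p2): β-rule — branch into T ~p3, F ~p2  //  F ~p3, T ~p2.
          branch 1.2.1 (add T ~p3, F ~p2):
            ○ open, literals {p1=F, p2=T, p3=F, p4=T}.
          branch 1.2.2 (add F ~p3, T ~p2):
            × closes — contains both p3 and ~p3.
  branch 2 (add F (p4 & p1)):
    F ((~p5 | ~p2) & (~p3 <-> ~p2)): β-rule — branch into F (~p5 | ~p2)  //  F (~p3 <-> ~p2).
      branch 2.1 (add F (~p5 | ~p2)):
        F (~p5 | ~p2): α-rule — add F ~p5, F ~p2.
        F (p4 & p1): β-rule — branch into F p4  //  F p1.
          branch 2.1.1 (add F p4):
            ○ open, literals {p1=F, p2=T, p4=F, p5=T}.
          branch 2.1.2 (add F p1):
            ○ open, literals {p1=F, p2=T, p5=T}.
      branch 2.2 (add F (~p3 <-> ~p2)):
        F (p4 & p1): β-rule — branch into F p4  //  F p1.
          branch 2.2.1 (add F p4):
            F (~p3 <-> ~p2): β-rule — branch into T ~p3, F ~p2  //  F ~p3, T ~p2.
              branch 2.2.1.1 (add T ~p3, F ~p2):
                ○ open, literals {p1=F, p2=T, p3=F, p4=F}.
              branch 2.2.1.2 (add F ~p3, T ~p2):
                ○ open, literals {p1=F, p2=F, p3=T, p4=F}.
          branch 2.2.2 (add F p1):
            F (~p3 <-> ~p2): β-rule — branch into T ~p3, F ~p2  //  F ~p3, T ~p2.
              branch 2.2.2.1 (add T ~p3, F ~p2):
                ○ open, literals {p1=F, p2=T, p3=F}.
              branch 2.2.2.2 (add F ~p3, T ~p2):
                ○ open, literals {p1=F, p2=F, p3=T}.
1 branch closed, 8 open.
Each open branch fixes some atoms; the unmentioned ones are free. Counting distinct full assignments: branch {p1=F, p2=T, p3=F, p4=T, p5=T} (none free) contributes 1 new; branch {p1=F, p2=T, p3=F, p4=T} (p5) contributes 1 new; branch {p1=F, p2=T, p4=F, p5=T} (p3) contributes 2 new; branch {p1=F, p2=T, p5=T} (p3, p4) contributes 1 new; branch {p1=F, p2=T, p3=F, p4=F} (p5) contributes 1 new; branch {p1=F, p2=F, p3=T, p4=F} (p5) contributes 2 new; branch {p1=F, p2=T, p3=F} (p5, p4) contributes 0 new; branch {p1=F, p2=F, p3=T} (p5, p4) contributes 2 new. Total: 10.

10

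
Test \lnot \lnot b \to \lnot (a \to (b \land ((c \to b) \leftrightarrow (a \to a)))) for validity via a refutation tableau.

Not valid

Assume the negation and expand:
Initial set: {\lnot (\lnot \lnot b \to \lnot (a \to (b \land ((c \to b) \leftrightarrow (a \to a)))))}.
\lnot (\lnot \lnot b \to \lnot (a \to (b \land ((c \to b) \leftrightarrow (a \to a))))): α-rule — add \lnot \lnot b, \lnot \lnot (a \to (b \land ((c \to b) \leftrightarrow (a \to a)))).
\lnot \lnot b: drop double negation, giving b.
\lnot \lnot (a \to (b \land ((c \to b) \leftrightarrow (a \to a)))): β-rule — branch into \lnot a  //  (b \land ((c \to b) \leftrightarrow (a \to a))).
  branch 1 (add \lnot a):
    ○ open, literals {a=F, b=T}.
  branch 2 (add (b \land ((c \to b) \leftrightarrow (a \to a)))):
    (b \land ((c \to b) \leftrightarrow (a \to a))): α-rule — add b, ((c \to b) \leftrightarrow (a \to a)).
    ((c \to b) \leftrightarrow (a \to a)): β-rule — branch into (c \to b), (a \to a)  //  \lnot (c \to b), \lnot (a \to a).
      branch 2.1 (add (c \to b), (a \to a)):
        (c \to b): β-rule — branch into \lnot c  //  b.
          branch 2.1.1 (add \lnot c):
            (a \to a): β-rule — branch into \lnot a  //  a.
              branch 2.1.1.1 (add \lnot a):
                ○ open, literals {a=F, b=T, c=F}.
              branch 2.1.1.2 (add a):
                ○ open, literals {a=T, b=T, c=F}.
          branch 2.1.2 (add b):
            (a \to a): β-rule — branch into \lnot a  //  a.
              branch 2.1.2.1 (add \lnot a):
                ○ open, literals {a=F, b=T}.
              branch 2.1.2.2 (add a):
                ○ open, literals {a=T, b=T}.
      branch 2.2 (add \lnot (c \to b), \lnot (a \to a)):
        \lnot (c \to b): α-rule — add c, \lnot b.
        × closes — contains both b and \lnot b.
1 branch closed, 5 open.
An open branch gives a countermodel: a=F, b=T (unmentioned atoms arbitrary); under it the original formula is false.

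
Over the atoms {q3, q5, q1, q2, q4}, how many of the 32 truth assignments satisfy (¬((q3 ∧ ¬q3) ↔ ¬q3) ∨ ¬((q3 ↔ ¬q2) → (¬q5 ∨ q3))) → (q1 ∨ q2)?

Initial set: {((¬((q3 ∧ ¬q3) ↔ ¬q3) ∨ ¬((q3 ↔ ¬q2) → (¬q5 ∨ q3))) → (q1 ∨ q2))}.
((¬((q3 ∧ ¬q3) ↔ ¬q3) ∨ ¬((q3 ↔ ¬q2) → (¬q5 ∨ q3))) → (q1 ∨ q2)): β-rule — branch into ¬(¬((q3 ∧ ¬q3) ↔ ¬q3) ∨ ¬((q3 ↔ ¬q2) → (¬q5 ∨ q3)))  //  (q1 ∨ q2).
  branch 1 (add ¬(¬((q3 ∧ ¬q3) ↔ ¬q3) ∨ ¬((q3 ↔ ¬q2) → (¬q5 ∨ q3)))):
    ¬(¬((q3 ∧ ¬q3) ↔ ¬q3) ∨ ¬((q3 ↔ ¬q2) → (¬q5 ∨ q3))): α-rule — add ¬¬((q3 ∧ ¬q3) ↔ ¬q3), ¬¬((q3 ↔ ¬q2) → (¬q5 ∨ q3)).
    ¬¬((q3 ∧ ¬q3) ↔ ¬q3): β-rule — branch into (q3 ∧ ¬q3), ¬q3  //  ¬(q3 ∧ ¬q3), ¬¬q3.
      branch 1.1 (add (q3 ∧ ¬q3), ¬q3):
        (q3 ∧ ¬q3): α-rule — add q3, ¬q3.
        × closes — contains both q3 and ¬q3.
      branch 1.2 (add ¬(q3 ∧ ¬q3), ¬¬q3):
        ¬¬((q3 ↔ ¬q2) → (¬q5 ∨ q3)): β-rule — branch into ¬(q3 ↔ ¬q2)  //  (¬q5 ∨ q3).
          branch 1.2.1 (add ¬(q3 ↔ ¬q2)):
            ¬(q3 ∧ ¬q3): β-rule — branch into ¬q3  //  ¬¬q3.
              branch 1.2.1.1 (add ¬q3):
                × closes — contains both q3 and ¬q3.
              branch 1.2.1.2 (add ¬¬q3):
                ¬(q3 ↔ ¬q2): β-rule — branch into q3, ¬¬q2  //  ¬q3, ¬q2.
                  branch 1.2.1.2.1 (add q3, ¬¬q2):
                    ○ open, literals {q2=T, q3=T}.
                  branch 1.2.1.2.2 (add ¬q3, ¬q2):
                    × closes — contains both q3 and ¬q3.
          branch 1.2.2 (add (¬q5 ∨ q3)):
            ¬(q3 ∧ ¬q3): β-rule — branch into ¬q3  //  ¬¬q3.
              branch 1.2.2.1 (add ¬q3):
                × closes — contains both q3 and ¬q3.
              branch 1.2.2.2 (add ¬¬q3):
                (¬q5 ∨ q3): β-rule — branch into ¬q5  //  q3.
                  branch 1.2.2.2.1 (add ¬q5):
                    ○ open, literals {q3=T, q5=F}.
                  branch 1.2.2.2.2 (add q3):
                    ○ open, literals {q3=T}.
  branch 2 (add (q1 ∨ q2)):
    (q1 ∨ q2): β-rule — branch into q1  //  q2.
      branch 2.1 (add q1):
        ○ open, literals {q1=T}.
      branch 2.2 (add q2):
        ○ open, literals {q2=T}.
4 branches closed, 5 open.
Each open branch fixes some atoms; the unmentioned ones are free. Counting distinct full assignments: branch {q2=T, q3=T} (q5, q1, q4) contributes 8 new; branch {q3=T, q5=F} (q1, q2, q4) contributes 4 new; branch {q3=T} (q5, q1, q2, q4) contributes 4 new; branch {q1=T} (q3, q5, q2, q4) contributes 8 new; branch {q2=T} (q3, q5, q1, q4) contributes 4 new. Total: 28.

28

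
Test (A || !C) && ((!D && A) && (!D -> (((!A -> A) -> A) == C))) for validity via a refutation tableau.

Not valid

Assume the negation and expand:
Initial set: {!((A || !C) && ((!D && A) && (!D -> (((!A -> A) -> A) == C))))}.
!((A || !C) && ((!D && A) && (!D -> (((!A -> A) -> A) == C)))): β-rule — branch into !(A || !C)  //  !((!D && A) && (!D -> (((!A -> A) -> A) == C))).
  branch 1 (add !(A || !C)):
    !(A || !C): α-rule — add !A, !!C.
    ○ open, literals {A=F, C=T}.
  branch 2 (add !((!D && A) && (!D -> (((!A -> A) -> A) == C)))):
    !((!D && A) && (!D -> (((!A -> A) -> A) == C))): β-rule — branch into !(!D && A)  //  !(!D -> (((!A -> A) -> A) == C)).
      branch 2.1 (add !(!D && A)):
        !(!D && A): β-rule — branch into !!D  //  !A.
          branch 2.1.1 (add !!D):
            ○ open, literals {D=T}.
          branch 2.1.2 (add !A):
            ○ open, literals {A=F}.
      branch 2.2 (add !(!D -> (((!A -> A) -> A) == C))):
        !(!D -> (((!A -> A) -> A) == C)): α-rule — add !D, !(((!A -> A) -> A) == C).
        !(((!A -> A) -> A) == C): β-rule — branch into ((!A -> A) -> A), !C  //  !((!A -> A) -> A), C.
          branch 2.2.1 (add ((!A -> A) -> A), !C):
            ((!A -> A) -> A): β-rule — branch into !(!A -> A)  //  A.
              branch 2.2.1.1 (add !(!A -> A)):
                !(!A -> A): α-rule — add !A, !A.
                ○ open, literals {A=F, C=F, D=F}.
              branch 2.2.1.2 (add A):
                ○ open, literals {A=T, C=F, D=F}.
          branch 2.2.2 (add !((!A -> A) -> A), C):
            !((!A -> A) -> A): α-rule — add (!A -> A), !A.
            (!A -> A): β-rule — branch into !!A  //  A.
              branch 2.2.2.1 (add !!A):
                × closes — contains both A and !A.
              branch 2.2.2.2 (add A):
                × closes — contains both A and !A.
2 branches closed, 5 open.
An open branch gives a countermodel: A=F, C=T (unmentioned atoms arbitrary); under it the original formula is false.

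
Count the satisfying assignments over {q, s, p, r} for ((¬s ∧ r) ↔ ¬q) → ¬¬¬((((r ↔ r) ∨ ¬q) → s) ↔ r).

Initial set: {(((¬s ∧ r) ↔ ¬q) → ¬¬¬((((r ↔ r) ∨ ¬q) → s) ↔ r))}.
(((¬s ∧ r) ↔ ¬q) → ¬¬¬((((r ↔ r) ∨ ¬q) → s) ↔ r)): β-rule — branch into ¬((¬s ∧ r) ↔ ¬q)  //  ¬¬¬((((r ↔ r) ∨ ¬q) → s) ↔ r).
  branch 1 (add ¬((¬s ∧ r) ↔ ¬q)):
    ¬((¬s ∧ r) ↔ ¬q): β-rule — branch into (¬s ∧ r), ¬¬q  //  ¬(¬s ∧ r), ¬q.
      branch 1.1 (add (¬s ∧ r), ¬¬q):
        (¬s ∧ r): α-rule — add ¬s, r.
        ○ open, literals {q=T, r=T, s=F}.
      branch 1.2 (add ¬(¬s ∧ r), ¬q):
        ¬(¬s ∧ r): β-rule — branch into ¬¬s  //  ¬r.
          branch 1.2.1 (add ¬¬s):
            ○ open, literals {q=F, s=T}.
          branch 1.2.2 (add ¬r):
            ○ open, literals {q=F, r=F}.
  branch 2 (add ¬¬¬((((r ↔ r) ∨ ¬q) → s) ↔ r)):
    ¬¬¬((((r ↔ r) ∨ ¬q) → s) ↔ r): drop double negation, giving ¬((((r ↔ r) ∨ ¬q) → s) ↔ r).
    ¬((((r ↔ r) ∨ ¬q) → s) ↔ r): β-rule — branch into (((r ↔ r) ∨ ¬q) → s), ¬r  //  ¬(((r ↔ r) ∨ ¬q) → s), r.
      branch 2.1 (add (((r ↔ r) ∨ ¬q) → s), ¬r):
        (((r ↔ r) ∨ ¬q) → s): β-rule — branch into ¬((r ↔ r) ∨ ¬q)  //  s.
          branch 2.1.1 (add ¬((r ↔ r) ∨ ¬q)):
            ¬((r ↔ r) ∨ ¬q): α-rule — add ¬(r ↔ r), ¬¬q.
            ¬(r ↔ r): β-rule — branch into r, ¬r  //  ¬r, r.
              branch 2.1.1.1 (add r, ¬r):
                × closes — contains both r and ¬r.
              branch 2.1.1.2 (add ¬r, r):
                × closes — contains both r and ¬r.
          branch 2.1.2 (add s):
            ○ open, literals {r=F, s=T}.
      branch 2.2 (add ¬(((r ↔ r) ∨ ¬q) → s), r):
        ¬(((r ↔ r) ∨ ¬q) → s): α-rule — add ((r ↔ r) ∨ ¬q), ¬s.
        ((r ↔ r) ∨ ¬q): β-rule — branch into (r ↔ r)  //  ¬q.
          branch 2.2.1 (add (r ↔ r)):
            (r ↔ r): β-rule — branch into r, r  //  ¬r, ¬r.
              branch 2.2.1.1 (add r, r):
                ○ open, literals {r=T, s=F}.
              branch 2.2.1.2 (add ¬r, ¬r):
                × closes — contains both r and ¬r.
          branch 2.2.2 (add ¬q):
            ○ open, literals {q=F, r=T, s=F}.
3 branches closed, 6 open.
Each open branch fixes some atoms; the unmentioned ones are free. Counting distinct full assignments: branch {q=T, r=T, s=F} (p) contributes 2 new; branch {q=F, s=T} (p, r) contributes 4 new; branch {q=F, r=F} (s, p) contributes 2 new; branch {r=F, s=T} (q, p) contributes 2 new; branch {r=T, s=F} (q, p) contributes 2 new; branch {q=F, r=T, s=F} (p) contributes 0 new. Total: 12.

12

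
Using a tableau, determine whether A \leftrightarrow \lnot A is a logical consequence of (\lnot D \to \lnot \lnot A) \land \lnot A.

No

Initial set: {((\lnot D \to \lnot \lnot A) \land \lnot A); \lnot (A \leftrightarrow \lnot A)}.
((\lnot D \to \lnot \lnot A) \land \lnot A): α-rule — add (\lnot D \to \lnot \lnot A), \lnot A.
\lnot (A \leftrightarrow \lnot A): β-rule — branch into A, \lnot \lnot A  //  \lnot A, \lnot A.
  branch 1 (add A, \lnot \lnot A):
    × closes — contains both A and \lnot A.
  branch 2 (add \lnot A, \lnot A):
    (\lnot D \to \lnot \lnot A): β-rule — branch into \lnot \lnot D  //  \lnot \lnot A.
      branch 2.1 (add \lnot \lnot D):
        ○ open, literals {A=0, D=1}.
      branch 2.2 (add \lnot \lnot A):
        \lnot \lnot A: drop double negation, giving A.
        × closes — contains both A and \lnot A.
2 branches closed, 1 open.
An open branch gives a countermodel: A=0, D=1 (unmentioned atoms arbitrary); the premises hold there but the conclusion fails.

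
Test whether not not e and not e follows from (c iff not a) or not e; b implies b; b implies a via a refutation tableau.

Initial set: {((c iff not a) or not e); (b implies b); (b implies a); not (not not e and not e)}.
((c iff not a) or not e): β-rule — branch into (c iff not a)  //  not e.
  branch 1 (add (c iff not a)):
    (b implies b): β-rule — branch into not b  //  b.
      branch 1.1 (add not b):
        (b implies a): β-rule — branch into not b  //  a.
          branch 1.1.1 (add not b):
            not (not not e and not e): β-rule — branch into not not not e  //  not not e.
              branch 1.1.1.1 (add not not not e):
                not not not e: drop double negation, giving not e.
                (c iff not a): β-rule — branch into c, not a  //  not c, not not a.
                  branch 1.1.1.1.1 (add c, not a):
                    ○ open, literals {a=0, b=0, c=1, e=0}.
                  branch 1.1.1.1.2 (add not c, not not a):
                    ○ open, literals {a=1, b=0, c=0, e=0}.
              branch 1.1.1.2 (add not not e):
                (c iff not a): β-rule — branch into c, not a  //  not c, not not a.
                  branch 1.1.1.2.1 (add c, not a):
                    ○ open, literals {a=0, b=0, c=1, e=1}.
                  branch 1.1.1.2.2 (add not c, not not a):
                    ○ open, literals {a=1, b=0, c=0, e=1}.
          branch 1.1.2 (add a):
            not (not not e and not e): β-rule — branch into not not not e  //  not not e.
              branch 1.1.2.1 (add not not not e):
                not not not e: drop double negation, giving not e.
                (c iff not a): β-rule — branch into c, not a  //  not c, not not a.
                  branch 1.1.2.1.1 (add c, not a):
                    × closes — contains both a and not a.
                  branch 1.1.2.1.2 (add not c, not not a):
                    ○ open, literals {a=1, b=0, c=0, e=0}.
              branch 1.1.2.2 (add not not e):
                (c iff not a): β-rule — branch into c, not a  //  not c, not not a.
                  branch 1.1.2.2.1 (add c, not a):
                    × closes — contains both a and not a.
                  branch 1.1.2.2.2 (add not c, not not a):
                    ○ open, literals {a=1, b=0, c=0, e=1}.
      branch 1.2 (add b):
        (b implies a): β-rule — branch into not b  //  a.
          branch 1.2.1 (add not b):
            × closes — contains both b and not b.
          branch 1.2.2 (add a):
            not (not not e and not e): β-rule — branch into not not not e  //  not not e.
              branch 1.2.2.1 (add not not not e):
                not not not e: drop double negation, giving not e.
                (c iff not a): β-rule — branch into c, not a  //  not c, not not a.
                  branch 1.2.2.1.1 (add c, not a):
                    × closes — contains both a and not a.
                  branch 1.2.2.1.2 (add not c, not not a):
                    ○ open, literals {a=1, b=1, c=0, e=0}.
              branch 1.2.2.2 (add not not e):
                (c iff not a): β-rule — branch into c, not a  //  not c, not not a.
                  branch 1.2.2.2.1 (add c, not a):
                    × closes — contains both a and not a.
                  branch 1.2.2.2.2 (add not c, not not a):
                    ○ open, literals {a=1, b=1, c=0, e=1}.
  branch 2 (add not e):
    (b implies b): β-rule — branch into not b  //  b.
      branch 2.1 (add not b):
        (b implies a): β-rule — branch into not b  //  a.
          branch 2.1.1 (add not b):
            not (not not e and not e): β-rule — branch into not not not e  //  not not e.
              branch 2.1.1.1 (add not not not e):
                not not not e: drop double negation, giving not e.
                ○ open, literals {b=0, e=0}.
              branch 2.1.1.2 (add not not e):
                × closes — contains both e and not e.
          branch 2.1.2 (add a):
            not (not not e and not e): β-rule — branch into not not not e  //  not not e.
              branch 2.1.2.1 (add not not not e):
                not not not e: drop double negation, giving not e.
                ○ open, literals {a=1, b=0, e=0}.
              branch 2.1.2.2 (add not not e):
                × closes — contains both e and not e.
      branch 2.2 (add b):
        (b implies a): β-rule — branch into not b  //  a.
          branch 2.2.1 (add not b):
            × closes — contains both b and not b.
          branch 2.2.2 (add a):
            not (not not e and not e): β-rule — branch into not not not e  //  not not e.
              branch 2.2.2.1 (add not not not e):
                not not not e: drop double negation, giving not e.
                ○ open, literals {a=1, b=1, e=0}.
              branch 2.2.2.2 (add not not e):
                × closes — contains both e and not e.
9 branches closed, 11 open.
An open branch gives a countermodel: a=0, b=0, c=1, e=0 (unmentioned atoms arbitrary); the premises hold there but the conclusion fails.

No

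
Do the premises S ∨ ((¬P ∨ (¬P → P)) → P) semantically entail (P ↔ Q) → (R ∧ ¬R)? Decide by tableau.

Initial set: {T (S ∨ ((¬P ∨ (¬P → P)) → P)); F ((P ↔ Q) → (R ∧ ¬R))}.
F ((P ↔ Q) → (R ∧ ¬R)): α-rule — add T (P ↔ Q), F (R ∧ ¬R).
T (S ∨ ((¬P ∨ (¬P → P)) → P)): β-rule — branch into T S  //  T ((¬P ∨ (¬P → P)) → P).
  branch 1 (add T S):
    T (P ↔ Q): β-rule — branch into T P, T Q  //  F P, F Q.
      branch 1.1 (add T P, T Q):
        F (R ∧ ¬R): β-rule — branch into F R  //  F ¬R.
          branch 1.1.1 (add F R):
            ○ open, literals {P=1, Q=1, R=0, S=1}.
          branch 1.1.2 (add F ¬R):
            ○ open, literals {P=1, Q=1, R=1, S=1}.
      branch 1.2 (add F P, F Q):
        F (R ∧ ¬R): β-rule — branch into F R  //  F ¬R.
          branch 1.2.1 (add F R):
            ○ open, literals {P=0, Q=0, R=0, S=1}.
          branch 1.2.2 (add F ¬R):
            ○ open, literals {P=0, Q=0, R=1, S=1}.
  branch 2 (add T ((¬P ∨ (¬P → P)) → P)):
    T (P ↔ Q): β-rule — branch into T P, T Q  //  F P, F Q.
      branch 2.1 (add T P, T Q):
        F (R ∧ ¬R): β-rule — branch into F R  //  F ¬R.
          branch 2.1.1 (add F R):
            T ((¬P ∨ (¬P → P)) → P): β-rule — branch into F (¬P ∨ (¬P → P))  //  T P.
              branch 2.1.1.1 (add F (¬P ∨ (¬P → P))):
                F (¬P ∨ (¬P → P)): α-rule — add F ¬P, F (¬P → P).
                F (¬P → P): α-rule — add T ¬P, F P.
                × closes — contains both P and ¬P.
              branch 2.1.1.2 (add T P):
                ○ open, literals {P=1, Q=1, R=0}.
          branch 2.1.2 (add F ¬R):
            T ((¬P ∨ (¬P → P)) → P): β-rule — branch into F (¬P ∨ (¬P → P))  //  T P.
              branch 2.1.2.1 (add F (¬P ∨ (¬P → P))):
                F (¬P ∨ (¬P → P)): α-rule — add F ¬P, F (¬P → P).
                F (¬P → P): α-rule — add T ¬P, F P.
                × closes — contains both P and ¬P.
              branch 2.1.2.2 (add T P):
                ○ open, literals {P=1, Q=1, R=1}.
      branch 2.2 (add F P, F Q):
        F (R ∧ ¬R): β-rule — branch into F R  //  F ¬R.
          branch 2.2.1 (add F R):
            T ((¬P ∨ (¬P → P)) → P): β-rule — branch into F (¬P ∨ (¬P → P))  //  T P.
              branch 2.2.1.1 (add F (¬P ∨ (¬P → P))):
                F (¬P ∨ (¬P → P)): α-rule — add F ¬P, F (¬P → P).
                × closes — contains both P and ¬P.
              branch 2.2.1.2 (add T P):
                × closes — contains both P and ¬P.
          branch 2.2.2 (add F ¬R):
            T ((¬P ∨ (¬P → P)) → P): β-rule — branch into F (¬P ∨ (¬P → P))  //  T P.
              branch 2.2.2.1 (add F (¬P ∨ (¬P → P))):
                F (¬P ∨ (¬P → P)): α-rule — add F ¬P, F (¬P → P).
                × closes — contains both P and ¬P.
              branch 2.2.2.2 (add T P):
                × closes — contains both P and ¬P.
6 branches closed, 6 open.
An open branch gives a countermodel: P=1, Q=1, R=0, S=1 (unmentioned atoms arbitrary); the premises hold there but the conclusion fails.

No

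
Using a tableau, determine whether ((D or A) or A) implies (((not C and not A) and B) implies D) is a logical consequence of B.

Initial set: {B; not (((D or A) or A) implies (((not C and not A) and B) implies D))}.
not (((D or A) or A) implies (((not C and not A) and B) implies D)): α-rule — add ((D or A) or A), not (((not C and not A) and B) implies D).
not (((not C and not A) and B) implies D): α-rule — add ((not C and not A) and B), not D.
((not C and not A) and B): α-rule — add (not C and not A), B.
(not C and not A): α-rule — add not C, not A.
((D or A) or A): β-rule — branch into (D or A)  //  A.
  branch 1 (add (D or A)):
    (D or A): β-rule — branch into D  //  A.
      branch 1.1 (add D):
        × closes — contains both D and not D.
      branch 1.2 (add A):
        × closes — contains both A and not A.
  branch 2 (add A):
    × closes — contains both A and not A.
All 3 branches close.
Every branch closed, so the premises entail the conclusion.

Yes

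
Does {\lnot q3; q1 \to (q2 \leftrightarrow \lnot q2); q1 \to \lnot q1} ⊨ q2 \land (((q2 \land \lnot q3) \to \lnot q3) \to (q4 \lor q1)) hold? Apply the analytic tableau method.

No

Initial set: {\lnot q3; (q1 \to (q2 \leftrightarrow \lnot q2)); (q1 \to \lnot q1); \lnot (q2 \land (((q2 \land \lnot q3) \to \lnot q3) \to (q4 \lor q1)))}.
(q1 \to (q2 \leftrightarrow \lnot q2)): β-rule — branch into \lnot q1  //  (q2 \leftrightarrow \lnot q2).
  branch 1 (add \lnot q1):
    (q1 \to \lnot q1): β-rule — branch into \lnot q1  //  \lnot q1.
      branch 1.1 (add \lnot q1):
        \lnot (q2 \land (((q2 \land \lnot q3) \to \lnot q3) \to (q4 \lor q1))): β-rule — branch into \lnot q2  //  \lnot (((q2 \land \lnot q3) \to \lnot q3) \to (q4 \lor q1)).
          branch 1.1.1 (add \lnot q2):
            ○ open, literals {q1=F, q2=F, q3=F}.
          branch 1.1.2 (add \lnot (((q2 \land \lnot q3) \to \lnot q3) \to (q4 \lor q1))):
            \lnot (((q2 \land \lnot q3) \to \lnot q3) \to (q4 \lor q1)): α-rule — add ((q2 \land \lnot q3) \to \lnot q3), \lnot (q4 \lor q1).
            \lnot (q4 \lor q1): α-rule — add \lnot q4, \lnot q1.
            ((q2 \land \lnot q3) \to \lnot q3): β-rule — branch into \lnot (q2 \land \lnot q3)  //  \lnot q3.
              branch 1.1.2.1 (add \lnot (q2 \land \lnot q3)):
                \lnot (q2 \land \lnot q3): β-rule — branch into \lnot q2  //  \lnot \lnot q3.
                  branch 1.1.2.1.1 (add \lnot q2):
                    ○ open, literals {q1=F, q2=F, q3=F, q4=F}.
                  branch 1.1.2.1.2 (add \lnot \lnot q3):
                    × closes — contains both q3 and \lnot q3.
              branch 1.1.2.2 (add \lnot q3):
                ○ open, literals {q1=F, q3=F, q4=F}.
      branch 1.2 (add \lnot q1):
        \lnot (q2 \land (((q2 \land \lnot q3) \to \lnot q3) \to (q4 \lor q1))): β-rule — branch into \lnot q2  //  \lnot (((q2 \land \lnot q3) \to \lnot q3) \to (q4 \lor q1)).
          branch 1.2.1 (add \lnot q2):
            ○ open, literals {q1=F, q2=F, q3=F}.
          branch 1.2.2 (add \lnot (((q2 \land \lnot q3) \to \lnot q3) \to (q4 \lor q1))):
            \lnot (((q2 \land \lnot q3) \to \lnot q3) \to (q4 \lor q1)): α-rule — add ((q2 \land \lnot q3) \to \lnot q3), \lnot (q4 \lor q1).
            \lnot (q4 \lor q1): α-rule — add \lnot q4, \lnot q1.
            ((q2 \land \lnot q3) \to \lnot q3): β-rule — branch into \lnot (q2 \land \lnot q3)  //  \lnot q3.
              branch 1.2.2.1 (add \lnot (q2 \land \lnot q3)):
                \lnot (q2 \land \lnot q3): β-rule — branch into \lnot q2  //  \lnot \lnot q3.
                  branch 1.2.2.1.1 (add \lnot q2):
                    ○ open, literals {q1=F, q2=F, q3=F, q4=F}.
                  branch 1.2.2.1.2 (add \lnot \lnot q3):
                    × closes — contains both q3 and \lnot q3.
              branch 1.2.2.2 (add \lnot q3):
                ○ open, literals {q1=F, q3=F, q4=F}.
  branch 2 (add (q2 \leftrightarrow \lnot q2)):
    (q1 \to \lnot q1): β-rule — branch into \lnot q1  //  \lnot q1.
      branch 2.1 (add \lnot q1):
        \lnot (q2 \land (((q2 \land \lnot q3) \to \lnot q3) \to (q4 \lor q1))): β-rule — branch into \lnot q2  //  \lnot (((q2 \land \lnot q3) \to \lnot q3) \to (q4 \lor q1)).
          branch 2.1.1 (add \lnot q2):
            (q2 \leftrightarrow \lnot q2): β-rule — branch into q2, \lnot q2  //  \lnot q2, \lnot \lnot q2.
              branch 2.1.1.1 (add q2, \lnot q2):
                × closes — contains both q2 and \lnot q2.
              branch 2.1.1.2 (add \lnot q2, \lnot \lnot q2):
                × closes — contains both q2 and \lnot q2.
          branch 2.1.2 (add \lnot (((q2 \land \lnot q3) \to \lnot q3) \to (q4 \lor q1))):
            \lnot (((q2 \land \lnot q3) \to \lnot q3) \to (q4 \lor q1)): α-rule — add ((q2 \land \lnot q3) \to \lnot q3), \lnot (q4 \lor q1).
            \lnot (q4 \lor q1): α-rule — add \lnot q4, \lnot q1.
            (q2 \leftrightarrow \lnot q2): β-rule — branch into q2, \lnot q2  //  \lnot q2, \lnot \lnot q2.
              branch 2.1.2.1 (add q2, \lnot q2):
                × closes — contains both q2 and \lnot q2.
              branch 2.1.2.2 (add \lnot q2, \lnot \lnot q2):
                × closes — contains both q2 and \lnot q2.
      branch 2.2 (add \lnot q1):
        \lnot (q2 \land (((q2 \land \lnot q3) \to \lnot q3) \to (q4 \lor q1))): β-rule — branch into \lnot q2  //  \lnot (((q2 \land \lnot q3) \to \lnot q3) \to (q4 \lor q1)).
          branch 2.2.1 (add \lnot q2):
            (q2 \leftrightarrow \lnot q2): β-rule — branch into q2, \lnot q2  //  \lnot q2, \lnot \lnot q2.
              branch 2.2.1.1 (add q2, \lnot q2):
                × closes — contains both q2 and \lnot q2.
              branch 2.2.1.2 (add \lnot q2, \lnot \lnot q2):
                × closes — contains both q2 and \lnot q2.
          branch 2.2.2 (add \lnot (((q2 \land \lnot q3) \to \lnot q3) \to (q4 \lor q1))):
            \lnot (((q2 \land \lnot q3) \to \lnot q3) \to (q4 \lor q1)): α-rule — add ((q2 \land \lnot q3) \to \lnot q3), \lnot (q4 \lor q1).
            \lnot (q4 \lor q1): α-rule — add \lnot q4, \lnot q1.
            (q2 \leftrightarrow \lnot q2): β-rule — branch into q2, \lnot q2  //  \lnot q2, \lnot \lnot q2.
              branch 2.2.2.1 (add q2, \lnot q2):
                × closes — contains both q2 and \lnot q2.
              branch 2.2.2.2 (add \lnot q2, \lnot \lnot q2):
                × closes — contains both q2 and \lnot q2.
10 branches closed, 6 open.
An open branch gives a countermodel: q1=F, q2=F, q3=F (unmentioned atoms arbitrary); the premises hold there but the conclusion fails.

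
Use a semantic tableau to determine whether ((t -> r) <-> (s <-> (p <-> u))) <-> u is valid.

Not valid

Assume the negation and expand:
Initial set: {~(((t -> r) <-> (s <-> (p <-> u))) <-> u)}.
~(((t -> r) <-> (s <-> (p <-> u))) <-> u): β-rule — branch into ((t -> r) <-> (s <-> (p <-> u))), ~u  //  ~((t -> r) <-> (s <-> (p <-> u))), u.
  branch 1 (add ((t -> r) <-> (s <-> (p <-> u))), ~u):
    ((t -> r) <-> (s <-> (p <-> u))): β-rule — branch into (t -> r), (s <-> (p <-> u))  //  ~(t -> r), ~(s <-> (p <-> u)).
      branch 1.1 (add (t -> r), (s <-> (p <-> u))):
        (t -> r): β-rule — branch into ~t  //  r.
          branch 1.1.1 (add ~t):
            (s <-> (p <-> u)): β-rule — branch into s, (p <-> u)  //  ~s, ~(p <-> u).
              branch 1.1.1.1 (add s, (p <-> u)):
                (p <-> u): β-rule — branch into p, u  //  ~p, ~u.
                  branch 1.1.1.1.1 (add p, u):
                    × closes — contains both u and ~u.
                  branch 1.1.1.1.2 (add ~p, ~u):
                    ○ open, literals {p=0, s=1, t=0, u=0}.
              branch 1.1.1.2 (add ~s, ~(p <-> u)):
                ~(p <-> u): β-rule — branch into p, ~u  //  ~p, u.
                  branch 1.1.1.2.1 (add p, ~u):
                    ○ open, literals {p=1, s=0, t=0, u=0}.
                  branch 1.1.1.2.2 (add ~p, u):
                    × closes — contains both u and ~u.
          branch 1.1.2 (add r):
            (s <-> (p <-> u)): β-rule — branch into s, (p <-> u)  //  ~s, ~(p <-> u).
              branch 1.1.2.1 (add s, (p <-> u)):
                (p <-> u): β-rule — branch into p, u  //  ~p, ~u.
                  branch 1.1.2.1.1 (add p, u):
                    × closes — contains both u and ~u.
                  branch 1.1.2.1.2 (add ~p, ~u):
                    ○ open, literals {p=0, r=1, s=1, u=0}.
              branch 1.1.2.2 (add ~s, ~(p <-> u)):
                ~(p <-> u): β-rule — branch into p, ~u  //  ~p, u.
                  branch 1.1.2.2.1 (add p, ~u):
                    ○ open, literals {p=1, r=1, s=0, u=0}.
                  branch 1.1.2.2.2 (add ~p, u):
                    × closes — contains both u and ~u.
      branch 1.2 (add ~(t -> r), ~(s <-> (p <-> u))):
        ~(t -> r): α-rule — add t, ~r.
        ~(s <-> (p <-> u)): β-rule — branch into s, ~(p <-> u)  //  ~s, (p <-> u).
          branch 1.2.1 (add s, ~(p <-> u)):
            ~(p <-> u): β-rule — branch into p, ~u  //  ~p, u.
              branch 1.2.1.1 (add p, ~u):
                ○ open, literals {p=1, r=0, s=1, t=1, u=0}.
              branch 1.2.1.2 (add ~p, u):
                × closes — contains both u and ~u.
          branch 1.2.2 (add ~s, (p <-> u)):
            (p <-> u): β-rule — branch into p, u  //  ~p, ~u.
              branch 1.2.2.1 (add p, u):
                × closes — contains both u and ~u.
              branch 1.2.2.2 (add ~p, ~u):
                ○ open, literals {p=0, r=0, s=0, t=1, u=0}.
  branch 2 (add ~((t -> r) <-> (s <-> (p <-> u))), u):
    ~((t -> r) <-> (s <-> (p <-> u))): β-rule — branch into (t -> r), ~(s <-> (p <-> u))  //  ~(t -> r), (s <-> (p <-> u)).
      branch 2.1 (add (t -> r), ~(s <-> (p <-> u))):
        (t -> r): β-rule — branch into ~t  //  r.
          branch 2.1.1 (add ~t):
            ~(s <-> (p <-> u)): β-rule — branch into s, ~(p <-> u)  //  ~s, (p <-> u).
              branch 2.1.1.1 (add s, ~(p <-> u)):
                ~(p <-> u): β-rule — branch into p, ~u  //  ~p, u.
                  branch 2.1.1.1.1 (add p, ~u):
                    × closes — contains both u and ~u.
                  branch 2.1.1.1.2 (add ~p, u):
                    ○ open, literals {p=0, s=1, t=0, u=1}.
              branch 2.1.1.2 (add ~s, (p <-> u)):
                (p <-> u): β-rule — branch into p, u  //  ~p, ~u.
                  branch 2.1.1.2.1 (add p, u):
                    ○ open, literals {p=1, s=0, t=0, u=1}.
                  branch 2.1.1.2.2 (add ~p, ~u):
                    × closes — contains both u and ~u.
          branch 2.1.2 (add r):
            ~(s <-> (p <-> u)): β-rule — branch into s, ~(p <-> u)  //  ~s, (p <-> u).
              branch 2.1.2.1 (add s, ~(p <-> u)):
                ~(p <-> u): β-rule — branch into p, ~u  //  ~p, u.
                  branch 2.1.2.1.1 (add p, ~u):
                    × closes — contains both u and ~u.
                  branch 2.1.2.1.2 (add ~p, u):
                    ○ open, literals {p=0, r=1, s=1, u=1}.
              branch 2.1.2.2 (add ~s, (p <-> u)):
                (p <-> u): β-rule — branch into p, u  //  ~p, ~u.
                  branch 2.1.2.2.1 (add p, u):
                    ○ open, literals {p=1, r=1, s=0, u=1}.
                  branch 2.1.2.2.2 (add ~p, ~u):
                    × closes — contains both u and ~u.
      branch 2.2 (add ~(t -> r), (s <-> (p <-> u))):
        ~(t -> r): α-rule — add t, ~r.
        (s <-> (p <-> u)): β-rule — branch into s, (p <-> u)  //  ~s, ~(p <-> u).
          branch 2.2.1 (add s, (p <-> u)):
            (p <-> u): β-rule — branch into p, u  //  ~p, ~u.
              branch 2.2.1.1 (add p, u):
                ○ open, literals {p=1, r=0, s=1, t=1, u=1}.
              branch 2.2.1.2 (add ~p, ~u):
                × closes — contains both u and ~u.
          branch 2.2.2 (add ~s, ~(p <-> u)):
            ~(p <-> u): β-rule — branch into p, ~u  //  ~p, u.
              branch 2.2.2.1 (add p, ~u):
                × closes — contains both u and ~u.
              branch 2.2.2.2 (add ~p, u):
                ○ open, literals {p=0, r=0, s=0, t=1, u=1}.
12 branches closed, 12 open.
An open branch gives a countermodel: p=0, s=1, t=0, u=0 (unmentioned atoms arbitrary); under it the original formula is false.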